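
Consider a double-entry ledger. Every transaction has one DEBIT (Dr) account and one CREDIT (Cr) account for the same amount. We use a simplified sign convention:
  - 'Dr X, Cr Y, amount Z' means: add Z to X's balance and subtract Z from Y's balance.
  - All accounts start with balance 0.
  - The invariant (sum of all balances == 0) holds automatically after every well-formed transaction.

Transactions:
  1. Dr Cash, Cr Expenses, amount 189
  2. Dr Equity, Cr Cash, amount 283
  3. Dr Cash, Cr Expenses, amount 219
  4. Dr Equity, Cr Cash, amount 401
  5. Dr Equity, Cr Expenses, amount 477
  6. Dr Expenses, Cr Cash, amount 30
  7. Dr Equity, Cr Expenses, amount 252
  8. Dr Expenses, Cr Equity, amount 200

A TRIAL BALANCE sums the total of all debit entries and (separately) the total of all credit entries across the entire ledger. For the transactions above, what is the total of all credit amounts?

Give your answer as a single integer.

Answer: 2051

Derivation:
Txn 1: credit+=189
Txn 2: credit+=283
Txn 3: credit+=219
Txn 4: credit+=401
Txn 5: credit+=477
Txn 6: credit+=30
Txn 7: credit+=252
Txn 8: credit+=200
Total credits = 2051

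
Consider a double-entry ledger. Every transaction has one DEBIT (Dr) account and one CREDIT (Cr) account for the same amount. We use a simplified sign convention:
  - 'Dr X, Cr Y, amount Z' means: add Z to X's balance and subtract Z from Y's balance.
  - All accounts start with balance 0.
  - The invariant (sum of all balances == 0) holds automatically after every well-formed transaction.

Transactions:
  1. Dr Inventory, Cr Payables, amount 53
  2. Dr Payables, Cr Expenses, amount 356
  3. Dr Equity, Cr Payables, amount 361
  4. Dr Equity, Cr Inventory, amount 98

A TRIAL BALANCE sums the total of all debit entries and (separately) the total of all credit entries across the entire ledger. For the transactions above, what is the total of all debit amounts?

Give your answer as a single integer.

Txn 1: debit+=53
Txn 2: debit+=356
Txn 3: debit+=361
Txn 4: debit+=98
Total debits = 868

Answer: 868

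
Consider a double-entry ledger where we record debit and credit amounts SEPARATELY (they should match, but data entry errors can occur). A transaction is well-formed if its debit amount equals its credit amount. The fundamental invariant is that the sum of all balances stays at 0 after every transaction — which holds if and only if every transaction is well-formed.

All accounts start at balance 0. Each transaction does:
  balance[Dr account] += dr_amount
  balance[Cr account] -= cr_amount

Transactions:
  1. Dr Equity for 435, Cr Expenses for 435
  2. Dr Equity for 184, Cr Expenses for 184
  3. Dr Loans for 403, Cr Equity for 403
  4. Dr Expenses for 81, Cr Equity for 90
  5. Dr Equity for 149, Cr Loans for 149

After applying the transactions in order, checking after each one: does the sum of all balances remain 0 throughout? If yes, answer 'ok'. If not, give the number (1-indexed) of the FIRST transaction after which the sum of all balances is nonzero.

Answer: 4

Derivation:
After txn 1: dr=435 cr=435 sum_balances=0
After txn 2: dr=184 cr=184 sum_balances=0
After txn 3: dr=403 cr=403 sum_balances=0
After txn 4: dr=81 cr=90 sum_balances=-9
After txn 5: dr=149 cr=149 sum_balances=-9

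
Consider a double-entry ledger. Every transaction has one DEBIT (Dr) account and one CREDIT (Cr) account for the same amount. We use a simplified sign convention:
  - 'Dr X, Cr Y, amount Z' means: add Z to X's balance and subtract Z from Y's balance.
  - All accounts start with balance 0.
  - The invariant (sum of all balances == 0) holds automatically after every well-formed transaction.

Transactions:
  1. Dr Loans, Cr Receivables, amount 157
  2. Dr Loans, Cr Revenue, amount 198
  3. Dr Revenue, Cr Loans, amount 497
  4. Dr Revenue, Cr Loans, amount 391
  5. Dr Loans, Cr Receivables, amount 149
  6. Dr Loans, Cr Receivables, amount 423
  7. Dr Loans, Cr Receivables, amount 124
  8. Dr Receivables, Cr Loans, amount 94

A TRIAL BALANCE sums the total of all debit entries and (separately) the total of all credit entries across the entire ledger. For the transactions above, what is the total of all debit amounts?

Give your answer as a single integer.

Answer: 2033

Derivation:
Txn 1: debit+=157
Txn 2: debit+=198
Txn 3: debit+=497
Txn 4: debit+=391
Txn 5: debit+=149
Txn 6: debit+=423
Txn 7: debit+=124
Txn 8: debit+=94
Total debits = 2033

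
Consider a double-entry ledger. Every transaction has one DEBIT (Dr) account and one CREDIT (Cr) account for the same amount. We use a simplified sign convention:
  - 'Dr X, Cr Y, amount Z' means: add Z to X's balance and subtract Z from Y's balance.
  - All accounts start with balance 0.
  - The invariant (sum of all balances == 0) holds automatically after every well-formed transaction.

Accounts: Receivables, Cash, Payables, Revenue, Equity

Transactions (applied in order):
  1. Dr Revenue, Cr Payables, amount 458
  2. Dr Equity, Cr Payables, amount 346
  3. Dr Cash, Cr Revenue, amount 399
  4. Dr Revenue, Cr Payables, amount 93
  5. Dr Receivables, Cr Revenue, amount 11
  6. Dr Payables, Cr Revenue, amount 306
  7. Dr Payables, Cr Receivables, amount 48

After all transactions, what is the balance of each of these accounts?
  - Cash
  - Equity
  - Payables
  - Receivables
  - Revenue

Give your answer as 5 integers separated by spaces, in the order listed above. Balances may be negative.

After txn 1 (Dr Revenue, Cr Payables, amount 458): Payables=-458 Revenue=458
After txn 2 (Dr Equity, Cr Payables, amount 346): Equity=346 Payables=-804 Revenue=458
After txn 3 (Dr Cash, Cr Revenue, amount 399): Cash=399 Equity=346 Payables=-804 Revenue=59
After txn 4 (Dr Revenue, Cr Payables, amount 93): Cash=399 Equity=346 Payables=-897 Revenue=152
After txn 5 (Dr Receivables, Cr Revenue, amount 11): Cash=399 Equity=346 Payables=-897 Receivables=11 Revenue=141
After txn 6 (Dr Payables, Cr Revenue, amount 306): Cash=399 Equity=346 Payables=-591 Receivables=11 Revenue=-165
After txn 7 (Dr Payables, Cr Receivables, amount 48): Cash=399 Equity=346 Payables=-543 Receivables=-37 Revenue=-165

Answer: 399 346 -543 -37 -165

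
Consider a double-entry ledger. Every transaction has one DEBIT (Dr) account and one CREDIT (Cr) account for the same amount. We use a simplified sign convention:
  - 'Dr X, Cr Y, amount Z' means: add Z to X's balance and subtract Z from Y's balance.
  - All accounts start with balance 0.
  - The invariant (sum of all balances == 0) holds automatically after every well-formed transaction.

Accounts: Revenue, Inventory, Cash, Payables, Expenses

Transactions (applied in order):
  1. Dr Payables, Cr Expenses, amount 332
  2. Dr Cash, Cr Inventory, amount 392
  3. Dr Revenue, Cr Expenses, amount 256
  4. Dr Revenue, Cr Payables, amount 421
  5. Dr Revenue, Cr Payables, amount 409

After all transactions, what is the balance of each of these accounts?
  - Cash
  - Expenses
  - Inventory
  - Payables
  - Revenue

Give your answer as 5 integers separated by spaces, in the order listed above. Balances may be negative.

After txn 1 (Dr Payables, Cr Expenses, amount 332): Expenses=-332 Payables=332
After txn 2 (Dr Cash, Cr Inventory, amount 392): Cash=392 Expenses=-332 Inventory=-392 Payables=332
After txn 3 (Dr Revenue, Cr Expenses, amount 256): Cash=392 Expenses=-588 Inventory=-392 Payables=332 Revenue=256
After txn 4 (Dr Revenue, Cr Payables, amount 421): Cash=392 Expenses=-588 Inventory=-392 Payables=-89 Revenue=677
After txn 5 (Dr Revenue, Cr Payables, amount 409): Cash=392 Expenses=-588 Inventory=-392 Payables=-498 Revenue=1086

Answer: 392 -588 -392 -498 1086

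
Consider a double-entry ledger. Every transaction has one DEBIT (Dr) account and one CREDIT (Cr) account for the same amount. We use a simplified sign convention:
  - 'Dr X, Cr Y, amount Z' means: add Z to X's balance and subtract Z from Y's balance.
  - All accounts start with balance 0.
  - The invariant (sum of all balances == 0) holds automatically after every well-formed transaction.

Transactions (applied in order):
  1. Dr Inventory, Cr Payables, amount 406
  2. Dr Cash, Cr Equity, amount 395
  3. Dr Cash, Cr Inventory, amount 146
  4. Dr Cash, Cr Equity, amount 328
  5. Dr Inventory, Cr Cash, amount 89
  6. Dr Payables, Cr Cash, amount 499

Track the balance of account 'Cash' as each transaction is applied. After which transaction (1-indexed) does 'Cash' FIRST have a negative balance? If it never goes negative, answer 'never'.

Answer: never

Derivation:
After txn 1: Cash=0
After txn 2: Cash=395
After txn 3: Cash=541
After txn 4: Cash=869
After txn 5: Cash=780
After txn 6: Cash=281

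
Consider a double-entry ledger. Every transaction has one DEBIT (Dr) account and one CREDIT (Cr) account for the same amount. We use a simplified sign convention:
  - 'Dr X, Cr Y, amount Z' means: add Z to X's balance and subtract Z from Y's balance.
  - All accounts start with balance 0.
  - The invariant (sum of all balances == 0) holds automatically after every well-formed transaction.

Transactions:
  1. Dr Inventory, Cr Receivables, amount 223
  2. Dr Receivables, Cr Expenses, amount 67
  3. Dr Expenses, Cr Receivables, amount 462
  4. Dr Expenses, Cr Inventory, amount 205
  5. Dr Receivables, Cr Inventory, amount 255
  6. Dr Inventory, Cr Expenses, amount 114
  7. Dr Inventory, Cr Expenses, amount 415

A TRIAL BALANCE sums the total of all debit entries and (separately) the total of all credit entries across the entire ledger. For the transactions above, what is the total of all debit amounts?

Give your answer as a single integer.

Answer: 1741

Derivation:
Txn 1: debit+=223
Txn 2: debit+=67
Txn 3: debit+=462
Txn 4: debit+=205
Txn 5: debit+=255
Txn 6: debit+=114
Txn 7: debit+=415
Total debits = 1741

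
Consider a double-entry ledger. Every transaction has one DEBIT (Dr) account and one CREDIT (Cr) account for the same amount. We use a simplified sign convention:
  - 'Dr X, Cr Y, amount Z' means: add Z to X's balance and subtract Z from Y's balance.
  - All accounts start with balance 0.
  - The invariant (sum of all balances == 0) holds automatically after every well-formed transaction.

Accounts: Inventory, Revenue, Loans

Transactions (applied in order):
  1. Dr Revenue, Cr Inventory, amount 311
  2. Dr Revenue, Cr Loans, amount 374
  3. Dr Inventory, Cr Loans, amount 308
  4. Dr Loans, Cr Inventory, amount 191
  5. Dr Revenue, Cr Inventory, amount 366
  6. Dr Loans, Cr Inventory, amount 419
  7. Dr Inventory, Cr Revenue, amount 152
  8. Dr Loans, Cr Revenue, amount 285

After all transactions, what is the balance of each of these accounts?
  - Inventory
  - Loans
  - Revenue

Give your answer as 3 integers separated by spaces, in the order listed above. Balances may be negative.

After txn 1 (Dr Revenue, Cr Inventory, amount 311): Inventory=-311 Revenue=311
After txn 2 (Dr Revenue, Cr Loans, amount 374): Inventory=-311 Loans=-374 Revenue=685
After txn 3 (Dr Inventory, Cr Loans, amount 308): Inventory=-3 Loans=-682 Revenue=685
After txn 4 (Dr Loans, Cr Inventory, amount 191): Inventory=-194 Loans=-491 Revenue=685
After txn 5 (Dr Revenue, Cr Inventory, amount 366): Inventory=-560 Loans=-491 Revenue=1051
After txn 6 (Dr Loans, Cr Inventory, amount 419): Inventory=-979 Loans=-72 Revenue=1051
After txn 7 (Dr Inventory, Cr Revenue, amount 152): Inventory=-827 Loans=-72 Revenue=899
After txn 8 (Dr Loans, Cr Revenue, amount 285): Inventory=-827 Loans=213 Revenue=614

Answer: -827 213 614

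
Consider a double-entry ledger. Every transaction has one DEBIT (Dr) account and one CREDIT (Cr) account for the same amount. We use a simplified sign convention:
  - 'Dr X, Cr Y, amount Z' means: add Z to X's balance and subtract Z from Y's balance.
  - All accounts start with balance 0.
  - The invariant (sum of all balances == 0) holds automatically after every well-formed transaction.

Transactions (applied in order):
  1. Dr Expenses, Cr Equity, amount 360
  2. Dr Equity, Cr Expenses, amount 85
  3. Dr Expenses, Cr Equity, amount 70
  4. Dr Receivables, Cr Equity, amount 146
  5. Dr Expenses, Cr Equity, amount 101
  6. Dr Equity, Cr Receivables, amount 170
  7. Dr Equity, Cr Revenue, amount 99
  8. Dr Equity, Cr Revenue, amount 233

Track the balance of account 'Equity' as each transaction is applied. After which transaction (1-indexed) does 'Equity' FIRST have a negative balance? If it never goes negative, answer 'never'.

Answer: 1

Derivation:
After txn 1: Equity=-360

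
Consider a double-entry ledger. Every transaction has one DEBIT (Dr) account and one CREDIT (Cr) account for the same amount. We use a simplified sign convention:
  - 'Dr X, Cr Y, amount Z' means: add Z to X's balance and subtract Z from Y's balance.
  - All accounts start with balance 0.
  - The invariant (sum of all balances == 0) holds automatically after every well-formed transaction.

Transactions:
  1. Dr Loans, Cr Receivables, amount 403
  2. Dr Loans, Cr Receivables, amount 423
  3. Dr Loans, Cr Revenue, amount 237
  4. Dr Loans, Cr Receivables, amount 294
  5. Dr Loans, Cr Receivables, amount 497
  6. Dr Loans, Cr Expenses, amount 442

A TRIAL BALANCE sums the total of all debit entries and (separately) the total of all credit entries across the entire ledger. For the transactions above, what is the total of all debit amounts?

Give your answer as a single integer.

Txn 1: debit+=403
Txn 2: debit+=423
Txn 3: debit+=237
Txn 4: debit+=294
Txn 5: debit+=497
Txn 6: debit+=442
Total debits = 2296

Answer: 2296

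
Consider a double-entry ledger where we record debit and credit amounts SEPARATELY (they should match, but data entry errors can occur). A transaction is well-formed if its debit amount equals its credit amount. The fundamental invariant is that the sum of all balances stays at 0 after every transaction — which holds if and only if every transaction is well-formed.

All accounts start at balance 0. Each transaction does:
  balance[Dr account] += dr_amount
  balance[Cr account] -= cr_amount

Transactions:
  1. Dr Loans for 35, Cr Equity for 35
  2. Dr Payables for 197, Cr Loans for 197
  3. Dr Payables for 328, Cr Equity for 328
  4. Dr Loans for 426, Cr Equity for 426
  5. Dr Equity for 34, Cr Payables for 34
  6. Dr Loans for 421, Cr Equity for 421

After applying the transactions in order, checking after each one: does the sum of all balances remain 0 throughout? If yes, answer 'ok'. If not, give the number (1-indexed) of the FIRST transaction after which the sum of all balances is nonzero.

Answer: ok

Derivation:
After txn 1: dr=35 cr=35 sum_balances=0
After txn 2: dr=197 cr=197 sum_balances=0
After txn 3: dr=328 cr=328 sum_balances=0
After txn 4: dr=426 cr=426 sum_balances=0
After txn 5: dr=34 cr=34 sum_balances=0
After txn 6: dr=421 cr=421 sum_balances=0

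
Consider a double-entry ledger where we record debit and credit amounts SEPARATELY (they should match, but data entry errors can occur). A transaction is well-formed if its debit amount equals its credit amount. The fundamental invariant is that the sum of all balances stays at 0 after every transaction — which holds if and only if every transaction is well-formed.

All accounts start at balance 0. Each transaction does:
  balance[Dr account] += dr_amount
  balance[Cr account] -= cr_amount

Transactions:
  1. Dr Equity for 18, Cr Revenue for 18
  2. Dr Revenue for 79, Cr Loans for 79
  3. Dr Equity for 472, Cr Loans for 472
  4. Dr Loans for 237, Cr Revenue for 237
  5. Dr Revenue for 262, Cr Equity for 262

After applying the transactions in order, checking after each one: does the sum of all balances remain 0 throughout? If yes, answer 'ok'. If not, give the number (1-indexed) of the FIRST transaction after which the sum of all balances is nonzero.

Answer: ok

Derivation:
After txn 1: dr=18 cr=18 sum_balances=0
After txn 2: dr=79 cr=79 sum_balances=0
After txn 3: dr=472 cr=472 sum_balances=0
After txn 4: dr=237 cr=237 sum_balances=0
After txn 5: dr=262 cr=262 sum_balances=0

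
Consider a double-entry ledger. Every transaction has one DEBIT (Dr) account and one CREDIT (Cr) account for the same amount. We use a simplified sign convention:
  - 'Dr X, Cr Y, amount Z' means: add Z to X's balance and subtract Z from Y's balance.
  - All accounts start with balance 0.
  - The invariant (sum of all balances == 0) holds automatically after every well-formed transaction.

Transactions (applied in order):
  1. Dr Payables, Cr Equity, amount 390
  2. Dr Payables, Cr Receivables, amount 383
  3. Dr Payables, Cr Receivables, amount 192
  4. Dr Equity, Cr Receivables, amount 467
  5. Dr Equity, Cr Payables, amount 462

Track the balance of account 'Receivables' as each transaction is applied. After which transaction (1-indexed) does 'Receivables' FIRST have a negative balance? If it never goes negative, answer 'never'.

After txn 1: Receivables=0
After txn 2: Receivables=-383

Answer: 2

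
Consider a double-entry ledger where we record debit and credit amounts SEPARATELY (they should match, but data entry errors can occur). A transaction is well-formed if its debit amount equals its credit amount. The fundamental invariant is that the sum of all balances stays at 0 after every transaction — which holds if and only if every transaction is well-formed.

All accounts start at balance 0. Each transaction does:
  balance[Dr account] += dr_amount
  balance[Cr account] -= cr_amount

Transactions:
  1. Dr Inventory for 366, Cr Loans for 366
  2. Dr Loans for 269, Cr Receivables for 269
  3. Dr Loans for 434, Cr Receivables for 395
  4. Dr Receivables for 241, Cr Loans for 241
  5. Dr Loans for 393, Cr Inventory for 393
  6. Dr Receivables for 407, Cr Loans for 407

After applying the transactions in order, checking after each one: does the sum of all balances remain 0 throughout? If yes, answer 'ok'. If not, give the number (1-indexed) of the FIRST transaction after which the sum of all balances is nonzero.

After txn 1: dr=366 cr=366 sum_balances=0
After txn 2: dr=269 cr=269 sum_balances=0
After txn 3: dr=434 cr=395 sum_balances=39
After txn 4: dr=241 cr=241 sum_balances=39
After txn 5: dr=393 cr=393 sum_balances=39
After txn 6: dr=407 cr=407 sum_balances=39

Answer: 3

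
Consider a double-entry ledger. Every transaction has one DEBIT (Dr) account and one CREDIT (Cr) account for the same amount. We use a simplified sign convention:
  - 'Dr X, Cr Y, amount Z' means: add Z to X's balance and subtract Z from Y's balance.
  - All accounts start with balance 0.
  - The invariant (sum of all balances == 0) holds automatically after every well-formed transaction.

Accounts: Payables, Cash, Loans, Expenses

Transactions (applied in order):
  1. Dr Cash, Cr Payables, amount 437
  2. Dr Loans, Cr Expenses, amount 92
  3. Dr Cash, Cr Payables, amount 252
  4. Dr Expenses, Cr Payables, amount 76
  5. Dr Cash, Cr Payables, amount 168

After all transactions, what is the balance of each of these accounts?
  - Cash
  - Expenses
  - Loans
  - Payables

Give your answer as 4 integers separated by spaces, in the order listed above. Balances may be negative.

Answer: 857 -16 92 -933

Derivation:
After txn 1 (Dr Cash, Cr Payables, amount 437): Cash=437 Payables=-437
After txn 2 (Dr Loans, Cr Expenses, amount 92): Cash=437 Expenses=-92 Loans=92 Payables=-437
After txn 3 (Dr Cash, Cr Payables, amount 252): Cash=689 Expenses=-92 Loans=92 Payables=-689
After txn 4 (Dr Expenses, Cr Payables, amount 76): Cash=689 Expenses=-16 Loans=92 Payables=-765
After txn 5 (Dr Cash, Cr Payables, amount 168): Cash=857 Expenses=-16 Loans=92 Payables=-933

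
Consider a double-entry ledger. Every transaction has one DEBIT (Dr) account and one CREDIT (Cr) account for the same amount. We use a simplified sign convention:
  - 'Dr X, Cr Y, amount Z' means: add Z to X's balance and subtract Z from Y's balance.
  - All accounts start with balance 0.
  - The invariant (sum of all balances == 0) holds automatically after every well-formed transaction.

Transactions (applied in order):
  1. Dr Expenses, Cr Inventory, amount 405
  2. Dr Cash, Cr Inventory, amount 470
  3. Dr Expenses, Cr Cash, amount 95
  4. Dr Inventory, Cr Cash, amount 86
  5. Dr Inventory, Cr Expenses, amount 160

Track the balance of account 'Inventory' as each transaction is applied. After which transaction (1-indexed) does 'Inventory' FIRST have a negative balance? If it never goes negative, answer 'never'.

Answer: 1

Derivation:
After txn 1: Inventory=-405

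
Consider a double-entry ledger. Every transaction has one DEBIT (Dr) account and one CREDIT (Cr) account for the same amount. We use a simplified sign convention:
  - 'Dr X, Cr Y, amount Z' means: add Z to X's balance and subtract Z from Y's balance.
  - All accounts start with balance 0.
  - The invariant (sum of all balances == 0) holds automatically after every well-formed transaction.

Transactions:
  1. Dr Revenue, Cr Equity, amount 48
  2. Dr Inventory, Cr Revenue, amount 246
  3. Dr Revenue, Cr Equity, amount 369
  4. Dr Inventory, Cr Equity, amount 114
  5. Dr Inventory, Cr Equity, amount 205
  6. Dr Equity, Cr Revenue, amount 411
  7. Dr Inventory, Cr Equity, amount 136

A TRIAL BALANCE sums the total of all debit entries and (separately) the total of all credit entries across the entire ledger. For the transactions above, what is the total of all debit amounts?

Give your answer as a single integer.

Txn 1: debit+=48
Txn 2: debit+=246
Txn 3: debit+=369
Txn 4: debit+=114
Txn 5: debit+=205
Txn 6: debit+=411
Txn 7: debit+=136
Total debits = 1529

Answer: 1529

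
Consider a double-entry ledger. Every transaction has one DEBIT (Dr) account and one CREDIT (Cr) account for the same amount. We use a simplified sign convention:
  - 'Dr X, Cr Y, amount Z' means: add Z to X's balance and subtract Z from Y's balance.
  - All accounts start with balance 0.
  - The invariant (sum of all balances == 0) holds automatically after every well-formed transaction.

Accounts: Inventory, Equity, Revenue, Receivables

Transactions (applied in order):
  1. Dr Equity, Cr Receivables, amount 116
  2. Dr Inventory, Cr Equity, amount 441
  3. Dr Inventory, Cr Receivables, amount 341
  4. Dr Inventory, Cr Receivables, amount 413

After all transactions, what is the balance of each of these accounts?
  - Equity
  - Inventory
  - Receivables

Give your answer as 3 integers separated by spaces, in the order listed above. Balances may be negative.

After txn 1 (Dr Equity, Cr Receivables, amount 116): Equity=116 Receivables=-116
After txn 2 (Dr Inventory, Cr Equity, amount 441): Equity=-325 Inventory=441 Receivables=-116
After txn 3 (Dr Inventory, Cr Receivables, amount 341): Equity=-325 Inventory=782 Receivables=-457
After txn 4 (Dr Inventory, Cr Receivables, amount 413): Equity=-325 Inventory=1195 Receivables=-870

Answer: -325 1195 -870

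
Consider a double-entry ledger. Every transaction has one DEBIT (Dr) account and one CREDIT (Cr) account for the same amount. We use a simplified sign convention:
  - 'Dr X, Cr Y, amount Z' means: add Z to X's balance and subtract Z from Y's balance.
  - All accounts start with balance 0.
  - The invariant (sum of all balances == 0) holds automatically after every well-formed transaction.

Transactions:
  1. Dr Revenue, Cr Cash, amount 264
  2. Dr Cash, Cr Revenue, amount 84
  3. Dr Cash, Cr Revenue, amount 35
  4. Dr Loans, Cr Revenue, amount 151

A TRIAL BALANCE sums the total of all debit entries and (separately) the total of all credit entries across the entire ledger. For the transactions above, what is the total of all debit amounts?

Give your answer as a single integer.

Answer: 534

Derivation:
Txn 1: debit+=264
Txn 2: debit+=84
Txn 3: debit+=35
Txn 4: debit+=151
Total debits = 534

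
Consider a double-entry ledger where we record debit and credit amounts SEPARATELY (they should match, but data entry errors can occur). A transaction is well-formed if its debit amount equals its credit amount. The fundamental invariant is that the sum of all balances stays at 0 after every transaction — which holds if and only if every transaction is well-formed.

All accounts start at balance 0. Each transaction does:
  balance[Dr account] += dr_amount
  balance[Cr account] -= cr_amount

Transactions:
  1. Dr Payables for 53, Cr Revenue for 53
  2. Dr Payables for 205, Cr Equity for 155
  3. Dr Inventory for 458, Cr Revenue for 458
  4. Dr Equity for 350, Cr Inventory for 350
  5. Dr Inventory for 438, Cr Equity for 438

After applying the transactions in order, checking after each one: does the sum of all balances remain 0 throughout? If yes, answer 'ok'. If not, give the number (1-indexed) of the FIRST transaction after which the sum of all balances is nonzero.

Answer: 2

Derivation:
After txn 1: dr=53 cr=53 sum_balances=0
After txn 2: dr=205 cr=155 sum_balances=50
After txn 3: dr=458 cr=458 sum_balances=50
After txn 4: dr=350 cr=350 sum_balances=50
After txn 5: dr=438 cr=438 sum_balances=50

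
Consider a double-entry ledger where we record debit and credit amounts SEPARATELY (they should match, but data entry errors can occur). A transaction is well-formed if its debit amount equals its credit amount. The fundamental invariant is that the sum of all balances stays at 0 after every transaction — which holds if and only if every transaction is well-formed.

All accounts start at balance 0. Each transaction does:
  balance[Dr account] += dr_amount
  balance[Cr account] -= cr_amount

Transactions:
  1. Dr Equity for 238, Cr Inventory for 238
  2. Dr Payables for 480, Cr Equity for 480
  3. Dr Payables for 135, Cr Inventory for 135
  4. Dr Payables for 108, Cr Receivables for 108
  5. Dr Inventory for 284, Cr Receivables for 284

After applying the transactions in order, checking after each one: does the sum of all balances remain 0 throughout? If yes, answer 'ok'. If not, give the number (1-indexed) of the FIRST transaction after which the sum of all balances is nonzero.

After txn 1: dr=238 cr=238 sum_balances=0
After txn 2: dr=480 cr=480 sum_balances=0
After txn 3: dr=135 cr=135 sum_balances=0
After txn 4: dr=108 cr=108 sum_balances=0
After txn 5: dr=284 cr=284 sum_balances=0

Answer: ok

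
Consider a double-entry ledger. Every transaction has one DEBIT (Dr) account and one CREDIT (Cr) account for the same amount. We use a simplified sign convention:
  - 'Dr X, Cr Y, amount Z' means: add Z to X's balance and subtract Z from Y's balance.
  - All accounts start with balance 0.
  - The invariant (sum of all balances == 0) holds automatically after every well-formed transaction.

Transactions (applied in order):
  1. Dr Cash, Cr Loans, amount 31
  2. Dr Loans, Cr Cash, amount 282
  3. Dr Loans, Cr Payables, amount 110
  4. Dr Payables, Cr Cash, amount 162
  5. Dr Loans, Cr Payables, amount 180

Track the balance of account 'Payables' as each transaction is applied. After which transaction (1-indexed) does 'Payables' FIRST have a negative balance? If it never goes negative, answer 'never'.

After txn 1: Payables=0
After txn 2: Payables=0
After txn 3: Payables=-110

Answer: 3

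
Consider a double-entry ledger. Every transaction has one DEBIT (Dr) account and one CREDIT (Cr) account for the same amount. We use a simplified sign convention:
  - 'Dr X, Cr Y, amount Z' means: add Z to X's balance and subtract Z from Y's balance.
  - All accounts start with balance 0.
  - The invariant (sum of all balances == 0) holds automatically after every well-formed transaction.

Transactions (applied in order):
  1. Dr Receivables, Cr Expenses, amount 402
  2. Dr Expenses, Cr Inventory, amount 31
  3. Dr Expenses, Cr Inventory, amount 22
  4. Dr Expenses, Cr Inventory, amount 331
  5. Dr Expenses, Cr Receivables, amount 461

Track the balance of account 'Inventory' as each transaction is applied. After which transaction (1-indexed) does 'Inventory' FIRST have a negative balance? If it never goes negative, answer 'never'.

Answer: 2

Derivation:
After txn 1: Inventory=0
After txn 2: Inventory=-31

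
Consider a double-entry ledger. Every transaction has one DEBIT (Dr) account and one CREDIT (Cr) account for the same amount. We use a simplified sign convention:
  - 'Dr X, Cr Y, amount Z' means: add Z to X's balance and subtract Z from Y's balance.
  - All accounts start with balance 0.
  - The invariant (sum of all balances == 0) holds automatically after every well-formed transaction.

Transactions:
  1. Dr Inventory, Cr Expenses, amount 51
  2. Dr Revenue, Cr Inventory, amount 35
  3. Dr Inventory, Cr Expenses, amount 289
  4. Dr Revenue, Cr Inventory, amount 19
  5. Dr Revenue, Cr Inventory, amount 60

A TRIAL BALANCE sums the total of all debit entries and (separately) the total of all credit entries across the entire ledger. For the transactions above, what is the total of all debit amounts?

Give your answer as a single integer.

Answer: 454

Derivation:
Txn 1: debit+=51
Txn 2: debit+=35
Txn 3: debit+=289
Txn 4: debit+=19
Txn 5: debit+=60
Total debits = 454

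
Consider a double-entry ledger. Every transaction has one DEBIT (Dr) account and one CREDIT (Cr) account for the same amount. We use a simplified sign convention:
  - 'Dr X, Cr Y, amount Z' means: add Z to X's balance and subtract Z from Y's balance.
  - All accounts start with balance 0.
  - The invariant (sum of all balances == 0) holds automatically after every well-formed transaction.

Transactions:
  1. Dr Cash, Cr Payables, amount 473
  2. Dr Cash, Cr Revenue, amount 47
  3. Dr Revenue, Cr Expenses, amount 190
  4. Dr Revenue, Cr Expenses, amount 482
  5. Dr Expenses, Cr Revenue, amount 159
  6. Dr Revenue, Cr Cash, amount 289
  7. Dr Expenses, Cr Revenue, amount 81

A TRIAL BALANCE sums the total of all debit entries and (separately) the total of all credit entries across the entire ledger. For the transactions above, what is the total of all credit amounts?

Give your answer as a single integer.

Txn 1: credit+=473
Txn 2: credit+=47
Txn 3: credit+=190
Txn 4: credit+=482
Txn 5: credit+=159
Txn 6: credit+=289
Txn 7: credit+=81
Total credits = 1721

Answer: 1721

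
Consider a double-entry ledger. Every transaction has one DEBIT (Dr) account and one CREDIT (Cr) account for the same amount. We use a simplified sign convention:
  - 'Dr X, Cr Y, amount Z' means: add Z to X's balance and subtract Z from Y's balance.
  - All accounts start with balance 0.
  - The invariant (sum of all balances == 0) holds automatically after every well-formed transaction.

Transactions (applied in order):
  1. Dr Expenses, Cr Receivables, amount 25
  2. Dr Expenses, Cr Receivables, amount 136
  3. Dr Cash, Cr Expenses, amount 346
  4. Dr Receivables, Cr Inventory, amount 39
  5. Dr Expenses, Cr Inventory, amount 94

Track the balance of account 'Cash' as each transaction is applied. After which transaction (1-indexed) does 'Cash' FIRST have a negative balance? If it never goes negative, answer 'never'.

After txn 1: Cash=0
After txn 2: Cash=0
After txn 3: Cash=346
After txn 4: Cash=346
After txn 5: Cash=346

Answer: never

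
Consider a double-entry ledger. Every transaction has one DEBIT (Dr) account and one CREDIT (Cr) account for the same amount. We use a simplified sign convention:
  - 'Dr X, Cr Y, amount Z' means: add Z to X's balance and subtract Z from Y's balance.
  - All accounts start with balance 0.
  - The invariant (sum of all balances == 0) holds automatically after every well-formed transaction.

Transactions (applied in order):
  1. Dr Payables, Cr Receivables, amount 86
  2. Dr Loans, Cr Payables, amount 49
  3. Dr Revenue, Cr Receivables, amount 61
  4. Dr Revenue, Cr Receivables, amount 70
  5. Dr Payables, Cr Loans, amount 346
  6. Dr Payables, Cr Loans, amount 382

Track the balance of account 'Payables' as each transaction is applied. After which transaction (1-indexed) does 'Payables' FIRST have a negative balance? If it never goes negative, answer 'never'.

Answer: never

Derivation:
After txn 1: Payables=86
After txn 2: Payables=37
After txn 3: Payables=37
After txn 4: Payables=37
After txn 5: Payables=383
After txn 6: Payables=765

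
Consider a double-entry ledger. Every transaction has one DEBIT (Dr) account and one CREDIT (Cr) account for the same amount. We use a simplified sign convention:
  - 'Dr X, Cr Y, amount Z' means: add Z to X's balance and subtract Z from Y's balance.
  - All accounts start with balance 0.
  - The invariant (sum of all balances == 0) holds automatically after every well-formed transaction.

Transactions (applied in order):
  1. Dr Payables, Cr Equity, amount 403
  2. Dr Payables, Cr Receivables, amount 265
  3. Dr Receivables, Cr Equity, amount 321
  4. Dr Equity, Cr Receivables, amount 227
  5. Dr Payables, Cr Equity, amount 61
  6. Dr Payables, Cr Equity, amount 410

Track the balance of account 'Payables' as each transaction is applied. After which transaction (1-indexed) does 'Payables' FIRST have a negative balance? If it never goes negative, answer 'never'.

After txn 1: Payables=403
After txn 2: Payables=668
After txn 3: Payables=668
After txn 4: Payables=668
After txn 5: Payables=729
After txn 6: Payables=1139

Answer: never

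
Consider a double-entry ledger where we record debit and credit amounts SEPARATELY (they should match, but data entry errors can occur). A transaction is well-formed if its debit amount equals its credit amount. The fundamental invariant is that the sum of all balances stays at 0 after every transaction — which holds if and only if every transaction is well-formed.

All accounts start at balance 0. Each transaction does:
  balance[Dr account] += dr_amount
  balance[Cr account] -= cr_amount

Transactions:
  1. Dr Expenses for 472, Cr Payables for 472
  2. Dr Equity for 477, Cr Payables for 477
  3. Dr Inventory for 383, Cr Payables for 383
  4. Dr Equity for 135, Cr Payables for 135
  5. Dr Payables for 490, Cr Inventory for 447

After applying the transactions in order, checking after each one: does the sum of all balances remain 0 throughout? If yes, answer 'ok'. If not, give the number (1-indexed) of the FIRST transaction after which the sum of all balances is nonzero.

After txn 1: dr=472 cr=472 sum_balances=0
After txn 2: dr=477 cr=477 sum_balances=0
After txn 3: dr=383 cr=383 sum_balances=0
After txn 4: dr=135 cr=135 sum_balances=0
After txn 5: dr=490 cr=447 sum_balances=43

Answer: 5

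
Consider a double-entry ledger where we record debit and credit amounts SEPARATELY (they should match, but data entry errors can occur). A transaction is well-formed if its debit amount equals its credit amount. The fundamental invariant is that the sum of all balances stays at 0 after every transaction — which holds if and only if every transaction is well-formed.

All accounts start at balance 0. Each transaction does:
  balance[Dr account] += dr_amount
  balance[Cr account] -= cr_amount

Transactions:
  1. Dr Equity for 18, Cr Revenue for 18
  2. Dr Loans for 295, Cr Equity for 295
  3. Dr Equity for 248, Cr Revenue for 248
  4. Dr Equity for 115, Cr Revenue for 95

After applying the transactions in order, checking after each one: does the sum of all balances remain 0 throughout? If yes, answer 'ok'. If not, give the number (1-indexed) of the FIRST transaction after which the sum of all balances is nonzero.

Answer: 4

Derivation:
After txn 1: dr=18 cr=18 sum_balances=0
After txn 2: dr=295 cr=295 sum_balances=0
After txn 3: dr=248 cr=248 sum_balances=0
After txn 4: dr=115 cr=95 sum_balances=20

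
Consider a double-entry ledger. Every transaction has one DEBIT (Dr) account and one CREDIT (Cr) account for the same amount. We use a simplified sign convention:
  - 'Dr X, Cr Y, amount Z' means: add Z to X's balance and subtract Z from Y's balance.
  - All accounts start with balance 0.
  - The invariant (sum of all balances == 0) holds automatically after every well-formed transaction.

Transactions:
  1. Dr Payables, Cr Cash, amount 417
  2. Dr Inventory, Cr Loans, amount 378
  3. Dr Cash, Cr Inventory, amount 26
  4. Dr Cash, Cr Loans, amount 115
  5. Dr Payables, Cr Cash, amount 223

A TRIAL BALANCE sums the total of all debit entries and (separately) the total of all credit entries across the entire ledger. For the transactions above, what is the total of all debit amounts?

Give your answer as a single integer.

Txn 1: debit+=417
Txn 2: debit+=378
Txn 3: debit+=26
Txn 4: debit+=115
Txn 5: debit+=223
Total debits = 1159

Answer: 1159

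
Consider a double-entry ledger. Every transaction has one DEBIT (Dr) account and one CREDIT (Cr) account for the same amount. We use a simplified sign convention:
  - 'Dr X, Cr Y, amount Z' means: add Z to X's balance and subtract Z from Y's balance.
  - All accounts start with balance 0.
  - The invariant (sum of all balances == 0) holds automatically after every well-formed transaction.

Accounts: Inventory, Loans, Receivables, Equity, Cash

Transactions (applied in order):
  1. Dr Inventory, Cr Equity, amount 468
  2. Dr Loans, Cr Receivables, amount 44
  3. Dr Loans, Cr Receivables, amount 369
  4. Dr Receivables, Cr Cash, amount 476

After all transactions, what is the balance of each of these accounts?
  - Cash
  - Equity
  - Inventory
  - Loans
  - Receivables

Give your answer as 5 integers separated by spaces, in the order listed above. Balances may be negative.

Answer: -476 -468 468 413 63

Derivation:
After txn 1 (Dr Inventory, Cr Equity, amount 468): Equity=-468 Inventory=468
After txn 2 (Dr Loans, Cr Receivables, amount 44): Equity=-468 Inventory=468 Loans=44 Receivables=-44
After txn 3 (Dr Loans, Cr Receivables, amount 369): Equity=-468 Inventory=468 Loans=413 Receivables=-413
After txn 4 (Dr Receivables, Cr Cash, amount 476): Cash=-476 Equity=-468 Inventory=468 Loans=413 Receivables=63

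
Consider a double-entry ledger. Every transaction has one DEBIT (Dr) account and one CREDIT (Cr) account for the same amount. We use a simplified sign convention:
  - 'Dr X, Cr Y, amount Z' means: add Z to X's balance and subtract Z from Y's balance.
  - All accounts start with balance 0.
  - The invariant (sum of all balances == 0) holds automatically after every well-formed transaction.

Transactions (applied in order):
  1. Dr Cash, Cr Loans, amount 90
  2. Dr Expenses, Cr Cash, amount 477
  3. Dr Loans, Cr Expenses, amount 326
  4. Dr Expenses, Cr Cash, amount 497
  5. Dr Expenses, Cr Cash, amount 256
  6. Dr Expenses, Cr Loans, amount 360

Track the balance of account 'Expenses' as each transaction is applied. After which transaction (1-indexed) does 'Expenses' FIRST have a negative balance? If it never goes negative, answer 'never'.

Answer: never

Derivation:
After txn 1: Expenses=0
After txn 2: Expenses=477
After txn 3: Expenses=151
After txn 4: Expenses=648
After txn 5: Expenses=904
After txn 6: Expenses=1264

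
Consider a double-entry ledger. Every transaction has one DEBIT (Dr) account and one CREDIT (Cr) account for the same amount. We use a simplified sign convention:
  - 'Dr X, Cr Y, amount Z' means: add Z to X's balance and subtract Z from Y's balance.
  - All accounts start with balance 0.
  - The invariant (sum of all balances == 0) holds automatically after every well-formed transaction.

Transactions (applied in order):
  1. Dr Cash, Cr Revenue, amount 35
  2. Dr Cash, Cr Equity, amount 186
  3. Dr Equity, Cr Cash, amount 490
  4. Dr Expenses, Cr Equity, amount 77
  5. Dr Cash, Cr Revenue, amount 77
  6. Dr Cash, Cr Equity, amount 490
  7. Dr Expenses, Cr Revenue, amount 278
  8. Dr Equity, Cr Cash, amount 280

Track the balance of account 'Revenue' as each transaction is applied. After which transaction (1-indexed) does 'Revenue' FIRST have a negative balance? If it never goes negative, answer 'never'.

Answer: 1

Derivation:
After txn 1: Revenue=-35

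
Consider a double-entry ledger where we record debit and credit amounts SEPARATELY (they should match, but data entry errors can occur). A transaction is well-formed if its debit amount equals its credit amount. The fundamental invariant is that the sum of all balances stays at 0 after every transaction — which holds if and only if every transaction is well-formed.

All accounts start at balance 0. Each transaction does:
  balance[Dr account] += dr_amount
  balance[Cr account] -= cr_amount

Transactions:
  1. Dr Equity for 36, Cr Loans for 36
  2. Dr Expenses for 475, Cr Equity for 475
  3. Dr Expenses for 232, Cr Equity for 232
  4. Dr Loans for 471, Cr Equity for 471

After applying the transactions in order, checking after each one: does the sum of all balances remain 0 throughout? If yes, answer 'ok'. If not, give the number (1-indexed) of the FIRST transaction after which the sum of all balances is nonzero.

After txn 1: dr=36 cr=36 sum_balances=0
After txn 2: dr=475 cr=475 sum_balances=0
After txn 3: dr=232 cr=232 sum_balances=0
After txn 4: dr=471 cr=471 sum_balances=0

Answer: ok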